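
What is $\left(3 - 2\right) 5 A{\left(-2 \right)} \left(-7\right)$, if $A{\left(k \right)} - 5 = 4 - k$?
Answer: $-385$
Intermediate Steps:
$A{\left(k \right)} = 9 - k$ ($A{\left(k \right)} = 5 - \left(-4 + k\right) = 9 - k$)
$\left(3 - 2\right) 5 A{\left(-2 \right)} \left(-7\right) = \left(3 - 2\right) 5 \left(9 - -2\right) \left(-7\right) = 1 \cdot 5 \left(9 + 2\right) \left(-7\right) = 5 \cdot 11 \left(-7\right) = 55 \left(-7\right) = -385$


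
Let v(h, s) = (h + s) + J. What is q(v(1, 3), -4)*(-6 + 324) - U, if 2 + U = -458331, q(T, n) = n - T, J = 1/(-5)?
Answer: 2279263/5 ≈ 4.5585e+5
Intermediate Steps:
J = -⅕ ≈ -0.20000
v(h, s) = -⅕ + h + s (v(h, s) = (h + s) - ⅕ = -⅕ + h + s)
U = -458333 (U = -2 - 458331 = -458333)
q(v(1, 3), -4)*(-6 + 324) - U = (-4 - (-⅕ + 1 + 3))*(-6 + 324) - 1*(-458333) = (-4 - 1*19/5)*318 + 458333 = (-4 - 19/5)*318 + 458333 = -39/5*318 + 458333 = -12402/5 + 458333 = 2279263/5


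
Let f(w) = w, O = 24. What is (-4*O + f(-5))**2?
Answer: 10201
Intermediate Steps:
(-4*O + f(-5))**2 = (-4*24 - 5)**2 = (-96 - 5)**2 = (-101)**2 = 10201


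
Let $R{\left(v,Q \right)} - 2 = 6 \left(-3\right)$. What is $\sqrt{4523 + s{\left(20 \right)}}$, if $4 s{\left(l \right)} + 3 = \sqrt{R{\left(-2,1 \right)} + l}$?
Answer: $\frac{\sqrt{18091}}{2} \approx 67.251$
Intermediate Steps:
$R{\left(v,Q \right)} = -16$ ($R{\left(v,Q \right)} = 2 + 6 \left(-3\right) = 2 - 18 = -16$)
$s{\left(l \right)} = - \frac{3}{4} + \frac{\sqrt{-16 + l}}{4}$
$\sqrt{4523 + s{\left(20 \right)}} = \sqrt{4523 - \left(\frac{3}{4} - \frac{\sqrt{-16 + 20}}{4}\right)} = \sqrt{4523 - \left(\frac{3}{4} - \frac{\sqrt{4}}{4}\right)} = \sqrt{4523 + \left(- \frac{3}{4} + \frac{1}{4} \cdot 2\right)} = \sqrt{4523 + \left(- \frac{3}{4} + \frac{1}{2}\right)} = \sqrt{4523 - \frac{1}{4}} = \sqrt{\frac{18091}{4}} = \frac{\sqrt{18091}}{2}$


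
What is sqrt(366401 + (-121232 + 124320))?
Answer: sqrt(369489) ≈ 607.86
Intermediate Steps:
sqrt(366401 + (-121232 + 124320)) = sqrt(366401 + 3088) = sqrt(369489)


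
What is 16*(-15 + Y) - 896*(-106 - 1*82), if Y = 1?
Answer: 168224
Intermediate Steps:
16*(-15 + Y) - 896*(-106 - 1*82) = 16*(-15 + 1) - 896*(-106 - 1*82) = 16*(-14) - 896*(-106 - 82) = -224 - 896*(-188) = -224 + 168448 = 168224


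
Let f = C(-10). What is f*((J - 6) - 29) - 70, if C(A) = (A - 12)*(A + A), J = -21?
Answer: -24710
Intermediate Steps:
C(A) = 2*A*(-12 + A) (C(A) = (-12 + A)*(2*A) = 2*A*(-12 + A))
f = 440 (f = 2*(-10)*(-12 - 10) = 2*(-10)*(-22) = 440)
f*((J - 6) - 29) - 70 = 440*((-21 - 6) - 29) - 70 = 440*(-27 - 29) - 70 = 440*(-56) - 70 = -24640 - 70 = -24710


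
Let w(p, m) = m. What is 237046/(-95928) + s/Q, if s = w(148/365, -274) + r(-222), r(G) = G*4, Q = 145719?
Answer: -825085105/332822196 ≈ -2.4791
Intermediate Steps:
r(G) = 4*G
s = -1162 (s = -274 + 4*(-222) = -274 - 888 = -1162)
237046/(-95928) + s/Q = 237046/(-95928) - 1162/145719 = 237046*(-1/95928) - 1162*1/145719 = -118523/47964 - 166/20817 = -825085105/332822196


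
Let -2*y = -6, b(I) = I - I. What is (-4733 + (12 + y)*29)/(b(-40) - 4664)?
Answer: 2149/2332 ≈ 0.92153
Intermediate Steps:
b(I) = 0
y = 3 (y = -½*(-6) = 3)
(-4733 + (12 + y)*29)/(b(-40) - 4664) = (-4733 + (12 + 3)*29)/(0 - 4664) = (-4733 + 15*29)/(-4664) = (-4733 + 435)*(-1/4664) = -4298*(-1/4664) = 2149/2332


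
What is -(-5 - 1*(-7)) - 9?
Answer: -11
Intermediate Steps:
-(-5 - 1*(-7)) - 9 = -(-5 + 7) - 9 = -1*2 - 9 = -2 - 9 = -11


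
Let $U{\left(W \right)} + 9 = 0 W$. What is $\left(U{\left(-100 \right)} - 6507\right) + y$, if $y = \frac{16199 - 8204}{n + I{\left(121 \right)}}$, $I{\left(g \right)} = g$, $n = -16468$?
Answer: $- \frac{35508349}{5449} \approx -6516.5$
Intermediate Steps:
$U{\left(W \right)} = -9$ ($U{\left(W \right)} = -9 + 0 W = -9 + 0 = -9$)
$y = - \frac{2665}{5449}$ ($y = \frac{16199 - 8204}{-16468 + 121} = \frac{7995}{-16347} = 7995 \left(- \frac{1}{16347}\right) = - \frac{2665}{5449} \approx -0.48908$)
$\left(U{\left(-100 \right)} - 6507\right) + y = \left(-9 - 6507\right) - \frac{2665}{5449} = -6516 - \frac{2665}{5449} = - \frac{35508349}{5449}$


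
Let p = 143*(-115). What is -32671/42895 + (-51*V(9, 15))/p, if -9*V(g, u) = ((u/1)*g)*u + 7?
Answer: -26900771/18401955 ≈ -1.4618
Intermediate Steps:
p = -16445
V(g, u) = -7/9 - g*u**2/9 (V(g, u) = -(((u/1)*g)*u + 7)/9 = -(((u*1)*g)*u + 7)/9 = -((u*g)*u + 7)/9 = -((g*u)*u + 7)/9 = -(g*u**2 + 7)/9 = -(7 + g*u**2)/9 = -7/9 - g*u**2/9)
-32671/42895 + (-51*V(9, 15))/p = -32671/42895 - 51*(-7/9 - 1/9*9*15**2)/(-16445) = -32671*1/42895 - 51*(-7/9 - 1/9*9*225)*(-1/16445) = -32671/42895 - 51*(-7/9 - 225)*(-1/16445) = -32671/42895 - 51*(-2032/9)*(-1/16445) = -32671/42895 + (34544/3)*(-1/16445) = -32671/42895 - 34544/49335 = -26900771/18401955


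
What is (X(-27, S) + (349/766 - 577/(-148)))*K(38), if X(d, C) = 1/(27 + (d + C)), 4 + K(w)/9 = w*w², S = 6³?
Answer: 183016178213/85026 ≈ 2.1525e+6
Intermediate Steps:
S = 216
K(w) = -36 + 9*w³ (K(w) = -36 + 9*(w*w²) = -36 + 9*w³)
X(d, C) = 1/(27 + C + d) (X(d, C) = 1/(27 + (C + d)) = 1/(27 + C + d))
(X(-27, S) + (349/766 - 577/(-148)))*K(38) = (1/(27 + 216 - 27) + (349/766 - 577/(-148)))*(-36 + 9*38³) = (1/216 + (349*(1/766) - 577*(-1/148)))*(-36 + 9*54872) = (1/216 + (349/766 + 577/148))*(-36 + 493848) = (1/216 + 246817/56684)*493812 = (13342289/3060936)*493812 = 183016178213/85026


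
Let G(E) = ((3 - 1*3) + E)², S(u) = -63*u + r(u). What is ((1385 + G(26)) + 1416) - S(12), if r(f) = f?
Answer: 4221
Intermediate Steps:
S(u) = -62*u (S(u) = -63*u + u = -62*u)
G(E) = E² (G(E) = ((3 - 3) + E)² = (0 + E)² = E²)
((1385 + G(26)) + 1416) - S(12) = ((1385 + 26²) + 1416) - (-62)*12 = ((1385 + 676) + 1416) - 1*(-744) = (2061 + 1416) + 744 = 3477 + 744 = 4221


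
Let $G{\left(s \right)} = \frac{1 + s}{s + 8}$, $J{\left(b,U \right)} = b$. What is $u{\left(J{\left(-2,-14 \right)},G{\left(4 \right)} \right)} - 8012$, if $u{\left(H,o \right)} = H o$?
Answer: $- \frac{48077}{6} \approx -8012.8$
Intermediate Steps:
$G{\left(s \right)} = \frac{1 + s}{8 + s}$
$u{\left(J{\left(-2,-14 \right)},G{\left(4 \right)} \right)} - 8012 = - 2 \frac{1 + 4}{8 + 4} - 8012 = - 2 \cdot \frac{1}{12} \cdot 5 - 8012 = \left(-2\right) \frac{5}{12} - 8012 = - \frac{5}{6} - 8012 = - \frac{48077}{6}$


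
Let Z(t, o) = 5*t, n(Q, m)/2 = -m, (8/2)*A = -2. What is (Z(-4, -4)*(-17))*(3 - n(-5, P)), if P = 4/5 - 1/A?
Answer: 2924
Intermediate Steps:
A = -½ (A = (¼)*(-2) = -½ ≈ -0.50000)
P = 14/5 (P = 4/5 - 1/(-½) = 4*(⅕) - 1*(-2) = ⅘ + 2 = 14/5 ≈ 2.8000)
n(Q, m) = -2*m (n(Q, m) = 2*(-m) = -2*m)
(Z(-4, -4)*(-17))*(3 - n(-5, P)) = ((5*(-4))*(-17))*(3 - (-2)*14/5) = (-20*(-17))*(3 - 1*(-28/5)) = 340*(3 + 28/5) = 340*(43/5) = 2924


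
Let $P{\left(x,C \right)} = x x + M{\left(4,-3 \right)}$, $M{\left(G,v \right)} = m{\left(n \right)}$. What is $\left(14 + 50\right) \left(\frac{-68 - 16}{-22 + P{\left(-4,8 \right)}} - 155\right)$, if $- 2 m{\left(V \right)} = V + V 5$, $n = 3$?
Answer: $- \frac{47808}{5} \approx -9561.6$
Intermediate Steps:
$m{\left(V \right)} = - 3 V$ ($m{\left(V \right)} = - \frac{V + V 5}{2} = - \frac{V + 5 V}{2} = - \frac{6 V}{2} = - 3 V$)
$M{\left(G,v \right)} = -9$ ($M{\left(G,v \right)} = \left(-3\right) 3 = -9$)
$P{\left(x,C \right)} = -9 + x^{2}$ ($P{\left(x,C \right)} = x x - 9 = x^{2} - 9 = -9 + x^{2}$)
$\left(14 + 50\right) \left(\frac{-68 - 16}{-22 + P{\left(-4,8 \right)}} - 155\right) = \left(14 + 50\right) \left(\frac{-68 - 16}{-22 - \left(9 - \left(-4\right)^{2}\right)} - 155\right) = 64 \left(- \frac{84}{-22 + \left(-9 + 16\right)} - 155\right) = 64 \left(- \frac{84}{-22 + 7} - 155\right) = 64 \left(- \frac{84}{-15} - 155\right) = 64 \left(\left(-84\right) \left(- \frac{1}{15}\right) - 155\right) = 64 \left(\frac{28}{5} - 155\right) = 64 \left(- \frac{747}{5}\right) = - \frac{47808}{5}$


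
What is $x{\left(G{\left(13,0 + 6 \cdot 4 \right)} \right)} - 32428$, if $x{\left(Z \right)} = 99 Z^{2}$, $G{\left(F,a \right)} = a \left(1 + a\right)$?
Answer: $35607572$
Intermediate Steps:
$x{\left(G{\left(13,0 + 6 \cdot 4 \right)} \right)} - 32428 = 99 \left(\left(0 + 6 \cdot 4\right) \left(1 + \left(0 + 6 \cdot 4\right)\right)\right)^{2} - 32428 = 99 \left(\left(0 + 24\right) \left(1 + \left(0 + 24\right)\right)\right)^{2} - 32428 = 99 \left(24 \left(1 + 24\right)\right)^{2} - 32428 = 99 \left(24 \cdot 25\right)^{2} - 32428 = 99 \cdot 600^{2} - 32428 = 99 \cdot 360000 - 32428 = 35640000 - 32428 = 35607572$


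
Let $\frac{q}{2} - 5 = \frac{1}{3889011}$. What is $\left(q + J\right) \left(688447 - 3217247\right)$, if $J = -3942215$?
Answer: $\frac{355685663734669600}{35679} \approx 9.9691 \cdot 10^{12}$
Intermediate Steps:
$q = \frac{38890112}{3889011}$ ($q = 10 + \frac{2}{3889011} = \frac{38890112}{3889011} \approx 10.0$)
$\left(q + J\right) \left(688447 - 3217247\right) = \left(\frac{38890112}{3889011} - 3942215\right) \left(688447 - 3217247\right) = \left(- \frac{15331278609253}{3889011}\right) \left(-2528800\right) = \frac{355685663734669600}{35679}$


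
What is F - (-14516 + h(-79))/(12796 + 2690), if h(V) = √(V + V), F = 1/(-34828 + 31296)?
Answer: 25627513/27348276 - I*√158/15486 ≈ 0.93708 - 0.00081169*I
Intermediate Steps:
F = -1/3532 (F = 1/(-3532) = -1/3532 ≈ -0.00028313)
h(V) = √2*√V (h(V) = √(2*V) = √2*√V)
F - (-14516 + h(-79))/(12796 + 2690) = -1/3532 - (-14516 + √2*√(-79))/(12796 + 2690) = -1/3532 - (-14516 + √2*(I*√79))/15486 = -1/3532 - (-14516 + I*√158)/15486 = -1/3532 - (-7258/7743 + I*√158/15486) = -1/3532 + (7258/7743 - I*√158/15486) = 25627513/27348276 - I*√158/15486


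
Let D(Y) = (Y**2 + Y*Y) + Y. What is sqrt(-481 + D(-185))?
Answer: 2*sqrt(16946) ≈ 260.35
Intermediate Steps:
D(Y) = Y + 2*Y**2 (D(Y) = (Y**2 + Y**2) + Y = 2*Y**2 + Y = Y + 2*Y**2)
sqrt(-481 + D(-185)) = sqrt(-481 - 185*(1 + 2*(-185))) = sqrt(-481 - 185*(1 - 370)) = sqrt(-481 - 185*(-369)) = sqrt(-481 + 68265) = sqrt(67784) = 2*sqrt(16946)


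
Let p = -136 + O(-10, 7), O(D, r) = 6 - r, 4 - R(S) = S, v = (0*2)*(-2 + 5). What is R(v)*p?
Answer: -548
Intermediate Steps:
v = 0 (v = 0*3 = 0)
R(S) = 4 - S
p = -137 (p = -136 + (6 - 1*7) = -136 + (6 - 7) = -136 - 1 = -137)
R(v)*p = (4 - 1*0)*(-137) = (4 + 0)*(-137) = 4*(-137) = -548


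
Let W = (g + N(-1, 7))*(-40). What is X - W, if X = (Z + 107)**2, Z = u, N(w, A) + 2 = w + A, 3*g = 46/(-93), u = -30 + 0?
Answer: 1696991/279 ≈ 6082.4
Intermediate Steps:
u = -30
g = -46/279 (g = (46/(-93))/3 = (46*(-1/93))/3 = (1/3)*(-46/93) = -46/279 ≈ -0.16487)
N(w, A) = -2 + A + w (N(w, A) = -2 + (w + A) = -2 + (A + w) = -2 + A + w)
Z = -30
W = -42800/279 (W = (-46/279 + (-2 + 7 - 1))*(-40) = (-46/279 + 4)*(-40) = (1070/279)*(-40) = -42800/279 ≈ -153.41)
X = 5929 (X = (-30 + 107)**2 = 77**2 = 5929)
X - W = 5929 - 1*(-42800/279) = 5929 + 42800/279 = 1696991/279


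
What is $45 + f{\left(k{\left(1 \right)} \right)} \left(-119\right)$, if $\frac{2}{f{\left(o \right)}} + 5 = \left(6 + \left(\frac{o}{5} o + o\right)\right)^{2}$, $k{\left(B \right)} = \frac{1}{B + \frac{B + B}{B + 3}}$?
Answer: $\frac{3221145}{82291} \approx 39.143$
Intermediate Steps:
$k{\left(B \right)} = \frac{1}{B + \frac{2 B}{3 + B}}$
$f{\left(o \right)} = \frac{2}{-5 + \left(6 + o + \frac{o^{2}}{5}\right)^{2}}$ ($f{\left(o \right)} = \frac{2}{-5 + \left(6 + \left(\frac{o}{5} o + o\right)\right)^{2}} = \frac{2}{-5 + \left(6 + \left(\frac{o^{2}}{5} + o\right)\right)^{2}} = \frac{2}{-5 + \left(6 + \left(o + \frac{o^{2}}{5}\right)\right)^{2}} = \frac{2}{-5 + \left(6 + o + \frac{o^{2}}{5}\right)^{2}}$)
$45 + f{\left(k{\left(1 \right)} \right)} \left(-119\right) = 45 + \frac{50}{-125 + \left(30 + \left(\frac{3 + 1}{1 \left(5 + 1\right)}\right)^{2} + 5 \frac{3 + 1}{1 \left(5 + 1\right)}\right)^{2}} \left(-119\right) = 45 + \frac{50}{-125 + \left(30 + \left(1 \cdot \frac{1}{6} \cdot 4\right)^{2} + 5 \cdot 1 \cdot \frac{1}{6} \cdot 4\right)^{2}} \left(-119\right) = 45 + \frac{50}{-125 + \left(30 + \left(\frac{2}{3}\right)^{2} + 5 \cdot \frac{2}{3}\right)^{2}} \left(-119\right) = 45 + \frac{50}{-125 + \left(30 + \frac{4}{9} + \frac{10}{3}\right)^{2}} \left(-119\right) = 45 + \frac{50}{-125 + \left(\frac{304}{9}\right)^{2}} \left(-119\right) = 45 + \frac{50}{-125 + \frac{92416}{81}} \left(-119\right) = 45 + \frac{50}{\frac{82291}{81}} \left(-119\right) = 45 + 50 \cdot \frac{81}{82291} \left(-119\right) = 45 + \frac{4050}{82291} \left(-119\right) = 45 - \frac{481950}{82291} = \frac{3221145}{82291}$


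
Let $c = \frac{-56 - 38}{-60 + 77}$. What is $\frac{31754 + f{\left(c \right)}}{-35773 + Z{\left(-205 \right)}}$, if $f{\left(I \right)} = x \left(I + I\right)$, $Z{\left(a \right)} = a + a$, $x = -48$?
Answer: $- \frac{78406}{87873} \approx -0.89227$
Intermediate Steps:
$Z{\left(a \right)} = 2 a$
$c = - \frac{94}{17} \approx -5.5294$
$f{\left(I \right)} = - 96 I$ ($f{\left(I \right)} = - 48 \left(I + I\right) = - 48 \cdot 2 I = - 96 I$)
$\frac{31754 + f{\left(c \right)}}{-35773 + Z{\left(-205 \right)}} = \frac{31754 - - \frac{9024}{17}}{-35773 + 2 \left(-205\right)} = \frac{31754 + \frac{9024}{17}}{-35773 - 410} = \frac{548842}{17 \left(-36183\right)} = \frac{548842}{17} \left(- \frac{1}{36183}\right) = - \frac{78406}{87873}$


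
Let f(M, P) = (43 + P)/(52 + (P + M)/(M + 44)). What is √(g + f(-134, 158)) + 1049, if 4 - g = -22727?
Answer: 1049 + √3422600574/388 ≈ 1199.8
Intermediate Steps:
g = 22731 (g = 4 - 1*(-22727) = 4 + 22727 = 22731)
f(M, P) = (43 + P)/(52 + (M + P)/(44 + M))
√(g + f(-134, 158)) + 1049 = √(22731 + (1892 + 43*(-134) + 44*158 - 134*158)/(2288 + 158 + 53*(-134))) + 1049 = √(22731 + (1892 - 5762 + 6952 - 21172)/(2288 + 158 - 7102)) + 1049 = √(22731 - 18090/(-4656)) + 1049 = √(22731 - 1/4656*(-18090)) + 1049 = √(22731 + 3015/776) + 1049 = √(17642271/776) + 1049 = √3422600574/388 + 1049 = 1049 + √3422600574/388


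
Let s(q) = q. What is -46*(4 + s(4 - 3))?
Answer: -230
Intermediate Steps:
-46*(4 + s(4 - 3)) = -46*(4 + (4 - 3)) = -46*(4 + 1) = -46*5 = -230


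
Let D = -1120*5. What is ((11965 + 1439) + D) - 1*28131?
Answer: -20327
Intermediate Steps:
D = -5600 (D = -16*350 = -5600)
((11965 + 1439) + D) - 1*28131 = ((11965 + 1439) - 5600) - 1*28131 = (13404 - 5600) - 28131 = 7804 - 28131 = -20327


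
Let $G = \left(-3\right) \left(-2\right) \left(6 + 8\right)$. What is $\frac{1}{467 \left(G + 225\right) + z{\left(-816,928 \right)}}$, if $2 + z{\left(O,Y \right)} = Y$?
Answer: $\frac{1}{145229} \approx 6.8857 \cdot 10^{-6}$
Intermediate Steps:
$z{\left(O,Y \right)} = -2 + Y$
$G = 84$ ($G = 6 \cdot 14 = 84$)
$\frac{1}{467 \left(G + 225\right) + z{\left(-816,928 \right)}} = \frac{1}{467 \left(84 + 225\right) + \left(-2 + 928\right)} = \frac{1}{467 \cdot 309 + 926} = \frac{1}{144303 + 926} = \frac{1}{145229}$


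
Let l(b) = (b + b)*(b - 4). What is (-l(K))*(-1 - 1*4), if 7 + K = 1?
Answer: 600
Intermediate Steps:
K = -6 (K = -7 + 1 = -6)
l(b) = 2*b*(-4 + b) (l(b) = (2*b)*(-4 + b) = 2*b*(-4 + b))
(-l(K))*(-1 - 1*4) = (-2*(-6)*(-4 - 6))*(-1 - 1*4) = (-2*(-6)*(-10))*(-1 - 4) = -1*120*(-5) = -120*(-5) = 600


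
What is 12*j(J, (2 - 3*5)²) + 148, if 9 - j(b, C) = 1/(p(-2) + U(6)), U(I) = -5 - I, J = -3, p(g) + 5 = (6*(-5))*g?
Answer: 2813/11 ≈ 255.73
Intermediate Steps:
p(g) = -5 - 30*g (p(g) = -5 + (6*(-5))*g = -5 - 30*g)
j(b, C) = 395/44 (j(b, C) = 9 - 1/((-5 - 30*(-2)) + (-5 - 1*6)) = 9 - 1/((-5 + 60) + (-5 - 6)) = 9 - 1/(55 - 11) = 9 - 1/44 = 395/44)
12*j(J, (2 - 3*5)²) + 148 = 12*(395/44) + 148 = 1185/11 + 148 = 2813/11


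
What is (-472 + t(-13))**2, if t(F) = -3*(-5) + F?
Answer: 220900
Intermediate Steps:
t(F) = 15 + F
(-472 + t(-13))**2 = (-472 + (15 - 13))**2 = (-472 + 2)**2 = (-470)**2 = 220900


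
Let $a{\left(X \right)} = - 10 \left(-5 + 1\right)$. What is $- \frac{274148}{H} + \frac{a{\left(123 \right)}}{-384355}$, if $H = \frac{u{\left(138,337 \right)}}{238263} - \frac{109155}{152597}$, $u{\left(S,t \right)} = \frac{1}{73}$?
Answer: $\frac{13983409715559952285285}{36485945439657002} \approx 3.8325 \cdot 10^{5}$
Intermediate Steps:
$u{\left(S,t \right)} = \frac{1}{73}$
$H = - \frac{1898554484248}{2654149987803}$ ($H = \frac{1}{73 \cdot 238263} - \frac{109155}{152597} = \frac{1}{73} \cdot \frac{1}{238263} - \frac{109155}{152597} = \frac{1}{17393199} - \frac{109155}{152597} = - \frac{1898554484248}{2654149987803} \approx -0.71532$)
$a{\left(X \right)} = 40$ ($a{\left(X \right)} = \left(-10\right) \left(-4\right) = 40$)
$- \frac{274148}{H} + \frac{a{\left(123 \right)}}{-384355} = - \frac{274148}{- \frac{1898554484248}{2654149987803}} + \frac{40}{-384355} = \left(-274148\right) \left(- \frac{2654149987803}{1898554484248}\right) + 40 \left(- \frac{1}{384355}\right) = \frac{181907477714054211}{474638621062} - \frac{8}{76871} = \frac{13983409715559952285285}{36485945439657002}$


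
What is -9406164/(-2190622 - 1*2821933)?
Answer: 9406164/5012555 ≈ 1.8765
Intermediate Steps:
-9406164/(-2190622 - 1*2821933) = -9406164/(-2190622 - 2821933) = -9406164/(-5012555) = -9406164*(-1/5012555) = 9406164/5012555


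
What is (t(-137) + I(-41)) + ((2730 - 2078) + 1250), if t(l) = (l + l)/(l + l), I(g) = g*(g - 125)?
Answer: 8709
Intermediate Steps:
I(g) = g*(-125 + g)
t(l) = 1 (t(l) = (2*l)/((2*l)) = (2*l)*(1/(2*l)) = 1)
(t(-137) + I(-41)) + ((2730 - 2078) + 1250) = (1 - 41*(-125 - 41)) + ((2730 - 2078) + 1250) = (1 - 41*(-166)) + (652 + 1250) = (1 + 6806) + 1902 = 6807 + 1902 = 8709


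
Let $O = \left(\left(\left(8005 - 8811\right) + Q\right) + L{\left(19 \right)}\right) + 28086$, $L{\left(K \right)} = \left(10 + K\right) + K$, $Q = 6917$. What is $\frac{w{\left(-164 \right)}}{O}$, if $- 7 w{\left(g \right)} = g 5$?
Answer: $\frac{164}{47943} \approx 0.0034207$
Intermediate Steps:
$L{\left(K \right)} = 10 + 2 K$
$w{\left(g \right)} = - \frac{5 g}{7}$ ($w{\left(g \right)} = - \frac{g 5}{7} = - \frac{5 g}{7}$)
$O = 34245$ ($O = \left(\left(\left(8005 - 8811\right) + 6917\right) + \left(10 + 2 \cdot 19\right)\right) + 28086 = \left(\left(-806 + 6917\right) + \left(10 + 38\right)\right) + 28086 = \left(6111 + 48\right) + 28086 = 6159 + 28086 = 34245$)
$\frac{w{\left(-164 \right)}}{O} = \frac{\left(- \frac{5}{7}\right) \left(-164\right)}{34245} = \frac{820}{7} \cdot \frac{1}{34245} = \frac{164}{47943}$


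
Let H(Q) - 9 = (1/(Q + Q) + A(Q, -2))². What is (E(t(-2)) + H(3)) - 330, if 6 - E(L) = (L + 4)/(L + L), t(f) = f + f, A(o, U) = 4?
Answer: -10715/36 ≈ -297.64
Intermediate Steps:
t(f) = 2*f
H(Q) = 9 + (4 + 1/(2*Q))² (H(Q) = 9 + (1/(Q + Q) + 4)² = 9 + (1/(2*Q) + 4)² = 9 + (4 + 1/(2*Q))²)
E(L) = 6 - (4 + L)/(2*L) (E(L) = 6 - (L + 4)/(L + L) = 6 - (4 + L)/(2*L))
(E(t(-2)) + H(3)) - 330 = ((11/2 - 2/(2*(-2))) + (25 + 4/3 + (¼)/3²)) - 330 = ((11/2 - 2/(-4)) + (25 + 4*(⅓) + (¼)*(⅑))) - 330 = ((11/2 - 2*(-¼)) + (25 + 4/3 + 1/36)) - 330 = ((11/2 + ½) + 949/36) - 330 = (6 + 949/36) - 330 = 1165/36 - 330 = -10715/36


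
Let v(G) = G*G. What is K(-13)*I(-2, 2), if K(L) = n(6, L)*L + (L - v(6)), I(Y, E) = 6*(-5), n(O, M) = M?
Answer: -3600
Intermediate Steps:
v(G) = G**2
I(Y, E) = -30
K(L) = -36 + L + L**2 (K(L) = L*L + (L - 1*6**2) = L**2 + (L - 1*36) = L**2 + (L - 36) = L**2 + (-36 + L) = -36 + L + L**2)
K(-13)*I(-2, 2) = (-36 - 13 + (-13)**2)*(-30) = (-36 - 13 + 169)*(-30) = 120*(-30) = -3600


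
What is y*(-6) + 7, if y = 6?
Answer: -29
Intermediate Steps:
y*(-6) + 7 = 6*(-6) + 7 = -36 + 7 = -29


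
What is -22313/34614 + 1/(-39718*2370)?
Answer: -350059960699/543045546540 ≈ -0.64462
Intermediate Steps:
-22313/34614 + 1/(-39718*2370) = -22313*1/34614 - 1/39718*1/2370 = -22313/34614 - 1/94131660 = -350059960699/543045546540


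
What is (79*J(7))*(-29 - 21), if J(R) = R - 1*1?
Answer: -23700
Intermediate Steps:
J(R) = -1 + R (J(R) = R - 1 = -1 + R)
(79*J(7))*(-29 - 21) = (79*(-1 + 7))*(-29 - 21) = (79*6)*(-50) = 474*(-50) = -23700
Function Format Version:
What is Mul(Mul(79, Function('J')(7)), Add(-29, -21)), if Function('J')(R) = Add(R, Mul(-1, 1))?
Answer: -23700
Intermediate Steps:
Function('J')(R) = Add(-1, R) (Function('J')(R) = Add(R, -1) = Add(-1, R))
Mul(Mul(79, Function('J')(7)), Add(-29, -21)) = Mul(Mul(79, Add(-1, 7)), Add(-29, -21)) = Mul(Mul(79, 6), -50) = Mul(474, -50) = -23700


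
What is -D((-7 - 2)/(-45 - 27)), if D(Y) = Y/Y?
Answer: -1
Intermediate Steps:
D(Y) = 1
-D((-7 - 2)/(-45 - 27)) = -1*1 = -1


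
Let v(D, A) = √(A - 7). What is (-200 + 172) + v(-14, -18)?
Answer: -28 + 5*I ≈ -28.0 + 5.0*I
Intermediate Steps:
v(D, A) = √(-7 + A)
(-200 + 172) + v(-14, -18) = (-200 + 172) + √(-7 - 18) = -28 + √(-25) = -28 + 5*I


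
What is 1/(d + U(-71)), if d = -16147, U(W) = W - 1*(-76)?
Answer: -1/16142 ≈ -6.1950e-5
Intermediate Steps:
U(W) = 76 + W (U(W) = W + 76 = 76 + W)
1/(d + U(-71)) = 1/(-16147 + (76 - 71)) = 1/(-16147 + 5) = 1/(-16142) = -1/16142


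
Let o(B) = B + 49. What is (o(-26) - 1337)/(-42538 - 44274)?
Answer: 657/43406 ≈ 0.015136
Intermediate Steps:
o(B) = 49 + B
(o(-26) - 1337)/(-42538 - 44274) = ((49 - 26) - 1337)/(-42538 - 44274) = (23 - 1337)/(-86812) = -1314*(-1/86812) = 657/43406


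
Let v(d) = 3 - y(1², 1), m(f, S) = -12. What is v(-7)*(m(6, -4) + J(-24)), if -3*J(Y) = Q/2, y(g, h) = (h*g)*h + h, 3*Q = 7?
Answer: -223/18 ≈ -12.389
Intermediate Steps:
Q = 7/3 (Q = (⅓)*7 = 7/3 ≈ 2.3333)
y(g, h) = h + g*h² (y(g, h) = (g*h)*h + h = g*h² + h = h + g*h²)
J(Y) = -7/18 (J(Y) = -7/(9*2) = -⅓*7/6 = -7/18)
v(d) = 1 (v(d) = 3 - (1 + 1²*1) = 3 - (1 + 1*1) = 3 - (1 + 1) = 3 - 2 = 1)
v(-7)*(m(6, -4) + J(-24)) = 1*(-12 - 7/18) = 1*(-223/18) = -223/18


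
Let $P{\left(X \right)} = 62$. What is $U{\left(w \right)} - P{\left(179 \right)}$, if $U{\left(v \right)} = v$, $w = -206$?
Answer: $-268$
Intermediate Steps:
$U{\left(w \right)} - P{\left(179 \right)} = -206 - 62 = -268$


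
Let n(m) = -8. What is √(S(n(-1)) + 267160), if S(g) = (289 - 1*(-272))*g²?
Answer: 2*√75766 ≈ 550.51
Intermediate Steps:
S(g) = 561*g² (S(g) = (289 + 272)*g² = 561*g²)
√(S(n(-1)) + 267160) = √(561*(-8)² + 267160) = √(561*64 + 267160) = √(35904 + 267160) = √303064 = 2*√75766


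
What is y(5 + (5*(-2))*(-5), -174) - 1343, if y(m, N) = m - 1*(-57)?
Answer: -1231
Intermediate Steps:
y(m, N) = 57 + m (y(m, N) = m + 57 = 57 + m)
y(5 + (5*(-2))*(-5), -174) - 1343 = (57 + (5 + (5*(-2))*(-5))) - 1343 = (57 + (5 - 10*(-5))) - 1343 = (57 + (5 + 50)) - 1343 = (57 + 55) - 1343 = 112 - 1343 = -1231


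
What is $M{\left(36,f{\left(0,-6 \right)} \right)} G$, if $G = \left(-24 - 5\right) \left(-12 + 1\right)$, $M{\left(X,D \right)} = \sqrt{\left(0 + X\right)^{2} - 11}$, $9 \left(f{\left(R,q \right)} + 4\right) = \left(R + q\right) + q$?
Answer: $319 \sqrt{1285} \approx 11435.0$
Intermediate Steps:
$f{\left(R,q \right)} = -4 + \frac{R}{9} + \frac{2 q}{9}$ ($f{\left(R,q \right)} = -4 + \frac{\left(R + q\right) + q}{9} = -4 + \frac{R + 2 q}{9} = -4 + \left(\frac{R}{9} + \frac{2 q}{9}\right) = -4 + \frac{R}{9} + \frac{2 q}{9}$)
$M{\left(X,D \right)} = \sqrt{-11 + X^{2}}$ ($M{\left(X,D \right)} = \sqrt{X^{2} - 11} = \sqrt{-11 + X^{2}}$)
$G = 319$ ($G = \left(-29\right) \left(-11\right) = 319$)
$M{\left(36,f{\left(0,-6 \right)} \right)} G = \sqrt{-11 + 36^{2}} \cdot 319 = \sqrt{-11 + 1296} \cdot 319 = \sqrt{1285} \cdot 319 = 319 \sqrt{1285}$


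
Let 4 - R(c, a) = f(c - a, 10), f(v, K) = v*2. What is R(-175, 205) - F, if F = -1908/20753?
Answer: 15857200/20753 ≈ 764.09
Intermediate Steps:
f(v, K) = 2*v
R(c, a) = 4 - 2*c + 2*a (R(c, a) = 4 - 2*(c - a) = 4 - (-2*a + 2*c) = 4 + (-2*c + 2*a) = 4 - 2*c + 2*a)
F = -1908/20753 (F = -1908*1/20753 = -1908/20753 ≈ -0.091938)
R(-175, 205) - F = (4 - 2*(-175) + 2*205) - 1*(-1908/20753) = (4 + 350 + 410) + 1908/20753 = 764 + 1908/20753 = 15857200/20753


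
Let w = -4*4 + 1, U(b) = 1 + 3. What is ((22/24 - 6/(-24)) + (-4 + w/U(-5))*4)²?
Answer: 32041/36 ≈ 890.03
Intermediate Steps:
U(b) = 4
w = -15 (w = -16 + 1 = -15)
((22/24 - 6/(-24)) + (-4 + w/U(-5))*4)² = ((22/24 - 6/(-24)) + (-4 - 15/4)*4)² = ((22*(1/24) - 6*(-1/24)) + (-4 - 15*¼)*4)² = ((11/12 + ¼) + (-4 - 15/4)*4)² = (7/6 - 31/4*4)² = (7/6 - 31)² = (-179/6)² = 32041/36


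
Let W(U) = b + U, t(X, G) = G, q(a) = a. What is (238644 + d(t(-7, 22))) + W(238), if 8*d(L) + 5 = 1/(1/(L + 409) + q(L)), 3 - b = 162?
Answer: 2263804336/9483 ≈ 2.3872e+5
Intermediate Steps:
b = -159 (b = 3 - 1*162 = 3 - 162 = -159)
d(L) = -5/8 + 1/(8*(L + 1/(409 + L))) (d(L) = -5/8 + 1/(8*(1/(L + 409) + L)) = -5/8 + 1/(8*(1/(409 + L) + L)) = -5/8 + 1/(8*(L + 1/(409 + L))))
W(U) = -159 + U
(238644 + d(t(-7, 22))) + W(238) = (238644 + (404 - 2044*22 - 5*22²)/(8*(1 + 22² + 409*22))) + (-159 + 238) = (238644 + (404 - 44968 - 5*484)/(8*(1 + 484 + 8998))) + 79 = (238644 + (⅛)*(404 - 44968 - 2420)/9483) + 79 = (238644 + (⅛)*(1/9483)*(-46984)) + 79 = (238644 - 5873/9483) + 79 = 2263055179/9483 + 79 = 2263804336/9483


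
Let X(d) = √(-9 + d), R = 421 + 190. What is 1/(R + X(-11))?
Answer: 611/373341 - 2*I*√5/373341 ≈ 0.0016366 - 1.1979e-5*I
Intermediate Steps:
R = 611
1/(R + X(-11)) = 1/(611 + √(-9 - 11)) = 1/(611 + √(-20)) = 1/(611 + 2*I*√5)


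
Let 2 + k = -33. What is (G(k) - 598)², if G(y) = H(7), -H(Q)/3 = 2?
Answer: 364816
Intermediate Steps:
k = -35 (k = -2 - 33 = -35)
H(Q) = -6 (H(Q) = -3*2 = -6)
G(y) = -6
(G(k) - 598)² = (-6 - 598)² = (-604)² = 364816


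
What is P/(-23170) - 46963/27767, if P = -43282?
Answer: 56839292/321680695 ≈ 0.17669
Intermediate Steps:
P/(-23170) - 46963/27767 = -43282/(-23170) - 46963/27767 = -43282*(-1/23170) - 46963*1/27767 = 21641/11585 - 46963/27767 = 56839292/321680695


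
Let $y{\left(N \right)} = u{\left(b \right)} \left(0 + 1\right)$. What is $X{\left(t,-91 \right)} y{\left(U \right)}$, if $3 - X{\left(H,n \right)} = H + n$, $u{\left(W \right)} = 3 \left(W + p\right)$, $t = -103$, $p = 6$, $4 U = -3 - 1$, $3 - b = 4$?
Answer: $2955$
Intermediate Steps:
$b = -1$ ($b = 3 - 4 = -1$)
$U = -1$ ($U = \frac{-3 - 1}{4} = \frac{1}{4} \left(-4\right) = -1$)
$u{\left(W \right)} = 18 + 3 W$ ($u{\left(W \right)} = 3 \left(W + 6\right) = 3 \left(6 + W\right) = 18 + 3 W$)
$X{\left(H,n \right)} = 3 - H - n$ ($X{\left(H,n \right)} = 3 - \left(H + n\right) = 3 - H - n$)
$y{\left(N \right)} = 15$ ($y{\left(N \right)} = \left(18 + 3 \left(-1\right)\right) \left(0 + 1\right) = \left(18 - 3\right) 1 = 15 \cdot 1 = 15$)
$X{\left(t,-91 \right)} y{\left(U \right)} = \left(3 - -103 - -91\right) 15 = \left(3 + 103 + 91\right) 15 = 197 \cdot 15 = 2955$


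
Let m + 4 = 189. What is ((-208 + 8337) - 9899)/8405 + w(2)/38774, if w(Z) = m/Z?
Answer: -27141007/130358188 ≈ -0.20820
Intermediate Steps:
m = 185 (m = -4 + 189 = 185)
w(Z) = 185/Z
((-208 + 8337) - 9899)/8405 + w(2)/38774 = ((-208 + 8337) - 9899)/8405 + (185/2)/38774 = (8129 - 9899)*(1/8405) + (185*(½))*(1/38774) = -1770*1/8405 + (185/2)*(1/38774) = -354/1681 + 185/77548 = -27141007/130358188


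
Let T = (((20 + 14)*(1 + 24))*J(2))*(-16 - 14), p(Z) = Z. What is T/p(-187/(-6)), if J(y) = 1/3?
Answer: -3000/11 ≈ -272.73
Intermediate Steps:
J(y) = ⅓
T = -8500 (T = (((20 + 14)*(1 + 24))*(⅓))*(-16 - 14) = ((34*25)*(⅓))*(-30) = (850*(⅓))*(-30) = (850/3)*(-30) = -8500)
T/p(-187/(-6)) = -8500/((-187/(-6))) = -8500/((-187*(-⅙))) = -8500/187/6 = -8500*6/187 = -3000/11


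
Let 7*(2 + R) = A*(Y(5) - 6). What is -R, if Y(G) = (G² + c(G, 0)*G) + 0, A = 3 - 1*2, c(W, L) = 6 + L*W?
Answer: -5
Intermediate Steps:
A = 1 (A = 3 - 2 = 1)
Y(G) = G² + 6*G (Y(G) = (G² + (6 + 0*G)*G) + 0 = (G² + (6 + 0)*G) + 0 = (G² + 6*G) + 0 = G² + 6*G)
R = 5 (R = -2 + (1*(5*(6 + 5) - 6))/7 = -2 + (1*(5*11 - 6))/7 = -2 + (1*(55 - 6))/7 = -2 + (1*49)/7 = -2 + (⅐)*49 = -2 + 7 = 5)
-R = -1*5 = -5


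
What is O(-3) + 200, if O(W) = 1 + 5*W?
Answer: 186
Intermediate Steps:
O(-3) + 200 = (1 + 5*(-3)) + 200 = (1 - 15) + 200 = -14 + 200 = 186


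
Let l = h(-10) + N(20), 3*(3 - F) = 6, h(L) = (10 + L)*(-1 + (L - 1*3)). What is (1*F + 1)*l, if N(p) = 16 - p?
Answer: -8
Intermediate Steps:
h(L) = (-4 + L)*(10 + L) (h(L) = (10 + L)*(-1 + (L - 3)) = (10 + L)*(-1 + (-3 + L)) = (10 + L)*(-4 + L) = (-4 + L)*(10 + L))
F = 1 (F = 3 - ⅓*6 = 3 - 2 = 1)
l = -4 (l = (-40 + (-10)² + 6*(-10)) + (16 - 1*20) = (-40 + 100 - 60) + (16 - 20) = 0 - 4 = -4)
(1*F + 1)*l = (1*1 + 1)*(-4) = (1 + 1)*(-4) = 2*(-4) = -8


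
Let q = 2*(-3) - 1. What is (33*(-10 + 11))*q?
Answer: -231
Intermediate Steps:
q = -7 (q = -6 - 1 = -7)
(33*(-10 + 11))*q = (33*(-10 + 11))*(-7) = (33*1)*(-7) = 33*(-7) = -231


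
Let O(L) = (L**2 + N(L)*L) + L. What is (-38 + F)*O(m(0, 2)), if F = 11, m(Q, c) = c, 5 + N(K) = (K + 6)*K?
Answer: -756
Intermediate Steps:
N(K) = -5 + K*(6 + K) (N(K) = -5 + (K + 6)*K = -5 + (6 + K)*K = -5 + K*(6 + K))
O(L) = L + L**2 + L*(-5 + L**2 + 6*L) (O(L) = (L**2 + (-5 + L**2 + 6*L)*L) + L = (L**2 + L*(-5 + L**2 + 6*L)) + L = L + L**2 + L*(-5 + L**2 + 6*L))
(-38 + F)*O(m(0, 2)) = (-38 + 11)*(2*(-4 + 2**2 + 7*2)) = -54*(-4 + 4 + 14) = -54*14 = -27*28 = -756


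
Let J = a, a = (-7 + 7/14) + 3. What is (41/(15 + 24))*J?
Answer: -287/78 ≈ -3.6795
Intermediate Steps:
a = -7/2 (a = (-7 + 7*(1/14)) + 3 = (-7 + 1/2) + 3 = -13/2 + 3 = -7/2 ≈ -3.5000)
J = -7/2 ≈ -3.5000
(41/(15 + 24))*J = (41/(15 + 24))*(-7/2) = (41/39)*(-7/2) = -287/78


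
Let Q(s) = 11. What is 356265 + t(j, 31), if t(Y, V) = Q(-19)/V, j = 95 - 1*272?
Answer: 11044226/31 ≈ 3.5627e+5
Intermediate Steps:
j = -177 (j = 95 - 272 = -177)
t(Y, V) = 11/V
356265 + t(j, 31) = 356265 + 11/31 = 11044226/31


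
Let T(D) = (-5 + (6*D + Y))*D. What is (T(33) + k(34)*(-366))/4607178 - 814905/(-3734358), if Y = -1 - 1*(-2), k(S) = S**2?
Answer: 122129323091/955825112318 ≈ 0.12777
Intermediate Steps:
Y = 1 (Y = -1 + 2 = 1)
T(D) = D*(-4 + 6*D) (T(D) = (-5 + (6*D + 1))*D = (-5 + (1 + 6*D))*D = (-4 + 6*D)*D = D*(-4 + 6*D))
(T(33) + k(34)*(-366))/4607178 - 814905/(-3734358) = (2*33*(-2 + 3*33) + 34**2*(-366))/4607178 - 814905/(-3734358) = (2*33*(-2 + 99) + 1156*(-366))*(1/4607178) - 814905*(-1/3734358) = (2*33*97 - 423096)*(1/4607178) + 271635/1244786 = (6402 - 423096)*(1/4607178) + 271635/1244786 = -416694*1/4607178 + 271635/1244786 = -69449/767863 + 271635/1244786 = 122129323091/955825112318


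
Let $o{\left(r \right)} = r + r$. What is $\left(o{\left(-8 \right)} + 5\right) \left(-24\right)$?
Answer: $264$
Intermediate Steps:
$o{\left(r \right)} = 2 r$
$\left(o{\left(-8 \right)} + 5\right) \left(-24\right) = \left(2 \left(-8\right) + 5\right) \left(-24\right) = \left(-16 + 5\right) \left(-24\right) = \left(-11\right) \left(-24\right) = 264$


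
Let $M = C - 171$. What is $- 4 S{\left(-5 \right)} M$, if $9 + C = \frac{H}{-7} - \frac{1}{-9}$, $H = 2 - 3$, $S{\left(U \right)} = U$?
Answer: $- \frac{226480}{63} \approx -3594.9$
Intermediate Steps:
$H = -1$ ($H = 2 - 3 = -1$)
$C = - \frac{551}{63}$ ($C = -9 - - \frac{16}{63} = -9 + \left(\frac{1}{7} + \frac{1}{9}\right) = -9 + \frac{16}{63} = - \frac{551}{63} \approx -8.746$)
$M = - \frac{11324}{63}$ ($M = - \frac{551}{63} - 171 = - \frac{11324}{63} \approx -179.75$)
$- 4 S{\left(-5 \right)} M = \left(-4\right) \left(-5\right) \left(- \frac{11324}{63}\right) = 20 \left(- \frac{11324}{63}\right) = - \frac{226480}{63}$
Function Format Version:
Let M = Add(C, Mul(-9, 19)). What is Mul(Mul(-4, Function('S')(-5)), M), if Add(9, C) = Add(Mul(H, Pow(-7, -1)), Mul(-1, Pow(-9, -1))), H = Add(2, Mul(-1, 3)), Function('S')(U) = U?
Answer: Rational(-226480, 63) ≈ -3594.9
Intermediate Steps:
H = -1 (H = Add(2, -3) = -1)
C = Rational(-551, 63) (C = Add(-9, Add(Mul(-1, Pow(-7, -1)), Mul(-1, Pow(-9, -1)))) = Add(-9, Add(Mul(-1, Rational(-1, 7)), Mul(-1, Rational(-1, 9)))) = Add(-9, Add(Rational(1, 7), Rational(1, 9))) = Add(-9, Rational(16, 63)) = Rational(-551, 63) ≈ -8.7460)
M = Rational(-11324, 63) (M = Add(Rational(-551, 63), Mul(-9, 19)) = Add(Rational(-551, 63), -171) = Rational(-11324, 63) ≈ -179.75)
Mul(Mul(-4, Function('S')(-5)), M) = Mul(Mul(-4, -5), Rational(-11324, 63)) = Mul(20, Rational(-11324, 63)) = Rational(-226480, 63)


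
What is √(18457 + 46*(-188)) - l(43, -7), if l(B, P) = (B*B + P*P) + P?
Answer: -1891 + √9809 ≈ -1792.0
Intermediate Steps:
l(B, P) = P + B² + P² (l(B, P) = (B² + P²) + P = P + B² + P²)
√(18457 + 46*(-188)) - l(43, -7) = √(18457 + 46*(-188)) - (-7 + 43² + (-7)²) = √(18457 - 8648) - (-7 + 1849 + 49) = √9809 - 1*1891 = √9809 - 1891 = -1891 + √9809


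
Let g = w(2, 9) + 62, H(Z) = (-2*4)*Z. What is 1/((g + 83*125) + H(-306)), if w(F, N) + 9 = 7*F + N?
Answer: 1/12899 ≈ 7.7525e-5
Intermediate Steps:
H(Z) = -8*Z
w(F, N) = -9 + N + 7*F (w(F, N) = -9 + (7*F + N) = -9 + (N + 7*F) = -9 + N + 7*F)
g = 76 (g = (-9 + 9 + 7*2) + 62 = (-9 + 9 + 14) + 62 = 14 + 62 = 76)
1/((g + 83*125) + H(-306)) = 1/((76 + 83*125) - 8*(-306)) = 1/((76 + 10375) + 2448) = 1/(10451 + 2448) = 1/12899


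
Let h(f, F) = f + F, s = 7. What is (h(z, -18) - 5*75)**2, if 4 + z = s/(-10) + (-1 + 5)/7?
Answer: 772784401/4900 ≈ 1.5771e+5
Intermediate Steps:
z = -289/70 (z = -4 + (7/(-10) + (-1 + 5)/7) = -4 + (7*(-1/10) + 4*(1/7)) = -4 + (-7/10 + 4/7) = -4 - 9/70 = -289/70 ≈ -4.1286)
h(f, F) = F + f
(h(z, -18) - 5*75)**2 = ((-18 - 289/70) - 5*75)**2 = (-1549/70 - 375)**2 = (-27799/70)**2 = 772784401/4900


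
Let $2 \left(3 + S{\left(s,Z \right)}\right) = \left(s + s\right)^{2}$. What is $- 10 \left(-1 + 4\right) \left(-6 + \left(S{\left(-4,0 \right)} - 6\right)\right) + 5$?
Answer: $-505$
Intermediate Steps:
$S{\left(s,Z \right)} = -3 + 2 s^{2}$ ($S{\left(s,Z \right)} = -3 + \frac{\left(s + s\right)^{2}}{2} = -3 + \frac{\left(2 s\right)^{2}}{2} = -3 + \frac{4 s^{2}}{2} = -3 + 2 s^{2}$)
$- 10 \left(-1 + 4\right) \left(-6 + \left(S{\left(-4,0 \right)} - 6\right)\right) + 5 = - 10 \left(-1 + 4\right) \left(-6 - \left(9 - 32\right)\right) + 5 = - 10 \cdot 3 \left(-6 + \left(\left(-3 + 2 \cdot 16\right) - 6\right)\right) + 5 = - 10 \cdot 3 \left(-6 + \left(\left(-3 + 32\right) - 6\right)\right) + 5 = - 10 \cdot 3 \left(-6 + \left(29 - 6\right)\right) + 5 = - 10 \cdot 3 \left(-6 + 23\right) + 5 = - 10 \cdot 3 \cdot 17 + 5 = \left(-10\right) 51 + 5 = -510 + 5 = -505$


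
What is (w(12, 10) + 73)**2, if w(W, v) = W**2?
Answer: 47089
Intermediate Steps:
(w(12, 10) + 73)**2 = (12**2 + 73)**2 = (144 + 73)**2 = 217**2 = 47089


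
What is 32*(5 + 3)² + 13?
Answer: 2061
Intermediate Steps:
32*(5 + 3)² + 13 = 32*8² + 13 = 32*64 + 13 = 2048 + 13 = 2061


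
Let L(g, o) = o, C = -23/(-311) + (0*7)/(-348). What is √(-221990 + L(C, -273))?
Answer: I*√222263 ≈ 471.45*I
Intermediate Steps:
C = 23/311 (C = -23*(-1/311) + 0*(-1/348) = 23/311 + 0 = 23/311 ≈ 0.073955)
√(-221990 + L(C, -273)) = √(-221990 - 273) = √(-222263) = I*√222263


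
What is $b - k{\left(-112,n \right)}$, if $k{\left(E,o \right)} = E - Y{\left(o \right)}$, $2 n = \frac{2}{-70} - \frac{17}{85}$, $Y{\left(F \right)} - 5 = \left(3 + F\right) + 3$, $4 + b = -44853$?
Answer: $- \frac{1565694}{35} \approx -44734.0$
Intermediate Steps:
$b = -44857$ ($b = -4 - 44853 = -44857$)
$Y{\left(F \right)} = 11 + F$ ($Y{\left(F \right)} = 5 + \left(\left(3 + F\right) + 3\right) = 5 + \left(6 + F\right) = 11 + F$)
$n = - \frac{4}{35}$ ($n = \frac{\frac{2}{-70} - \frac{17}{85}}{2} = \frac{2 \left(- \frac{1}{70}\right) - \frac{1}{5}}{2} = \frac{- \frac{1}{35} - \frac{1}{5}}{2} = \frac{1}{2} \left(- \frac{8}{35}\right) = - \frac{4}{35} \approx -0.11429$)
$k{\left(E,o \right)} = -11 + E - o$ ($k{\left(E,o \right)} = E - \left(11 + o\right) = -11 + E - o$)
$b - k{\left(-112,n \right)} = -44857 - \left(-11 - 112 - - \frac{4}{35}\right) = -44857 - \left(-11 - 112 + \frac{4}{35}\right) = -44857 - - \frac{4301}{35} = -44857 + \frac{4301}{35} = - \frac{1565694}{35}$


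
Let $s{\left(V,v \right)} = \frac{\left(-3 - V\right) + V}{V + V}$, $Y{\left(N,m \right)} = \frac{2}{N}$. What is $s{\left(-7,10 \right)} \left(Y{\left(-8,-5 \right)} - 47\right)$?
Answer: $- \frac{81}{8} \approx -10.125$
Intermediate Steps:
$s{\left(V,v \right)} = - \frac{3}{2 V}$
$s{\left(-7,10 \right)} \left(Y{\left(-8,-5 \right)} - 47\right) = - \frac{3}{2 \left(-7\right)} \left(\frac{2}{-8} - 47\right) = \left(- \frac{3}{2}\right) \left(- \frac{1}{7}\right) \left(2 \left(- \frac{1}{8}\right) - 47\right) = \frac{3 \left(- \frac{1}{4} - 47\right)}{14} = \frac{3}{14} \left(- \frac{189}{4}\right) = - \frac{81}{8}$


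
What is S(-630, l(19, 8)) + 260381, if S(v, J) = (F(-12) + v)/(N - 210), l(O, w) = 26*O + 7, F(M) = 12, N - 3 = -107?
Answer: 40880126/157 ≈ 2.6038e+5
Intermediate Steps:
N = -104 (N = 3 - 107 = -104)
l(O, w) = 7 + 26*O
S(v, J) = -6/157 - v/314 (S(v, J) = (12 + v)/(-104 - 210) = (12 + v)/(-314) = (12 + v)*(-1/314) = -6/157 - v/314)
S(-630, l(19, 8)) + 260381 = (-6/157 - 1/314*(-630)) + 260381 = (-6/157 + 315/157) + 260381 = 309/157 + 260381 = 40880126/157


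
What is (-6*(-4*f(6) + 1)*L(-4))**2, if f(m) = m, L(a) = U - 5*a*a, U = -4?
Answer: 134374464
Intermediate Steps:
L(a) = -4 - 5*a**2 (L(a) = -4 - 5*a*a = -4 - 5*a**2)
(-6*(-4*f(6) + 1)*L(-4))**2 = (-6*(-4*6 + 1)*(-4 - 5*(-4)**2))**2 = (-6*(-24 + 1)*(-4 - 5*16))**2 = (-(-138)*(-4 - 80))**2 = (-(-138)*(-84))**2 = (-6*1932)**2 = (-11592)**2 = 134374464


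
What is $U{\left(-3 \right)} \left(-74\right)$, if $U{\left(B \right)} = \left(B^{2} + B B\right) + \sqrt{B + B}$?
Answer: $-1332 - 74 i \sqrt{6} \approx -1332.0 - 181.26 i$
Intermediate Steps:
$U{\left(B \right)} = 2 B^{2} + \sqrt{2} \sqrt{B}$ ($U{\left(B \right)} = \left(B^{2} + B^{2}\right) + \sqrt{2 B} = 2 B^{2} + \sqrt{2} \sqrt{B}$)
$U{\left(-3 \right)} \left(-74\right) = \left(2 \left(-3\right)^{2} + \sqrt{2} \sqrt{-3}\right) \left(-74\right) = \left(2 \cdot 9 + \sqrt{2} i \sqrt{3}\right) \left(-74\right) = \left(18 + i \sqrt{6}\right) \left(-74\right) = -1332 - 74 i \sqrt{6}$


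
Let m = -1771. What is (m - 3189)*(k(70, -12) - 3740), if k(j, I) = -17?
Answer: 18634720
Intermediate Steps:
(m - 3189)*(k(70, -12) - 3740) = (-1771 - 3189)*(-17 - 3740) = -4960*(-3757) = 18634720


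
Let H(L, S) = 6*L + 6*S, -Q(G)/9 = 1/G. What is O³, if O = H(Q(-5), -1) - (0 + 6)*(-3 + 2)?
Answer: 157464/125 ≈ 1259.7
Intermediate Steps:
Q(G) = -9/G
O = 54/5 (O = (6*(-9/(-5)) + 6*(-1)) - (0 + 6)*(-3 + 2) = (6*(-9*(-⅕)) - 6) - 6*(-1) = (6*(9/5) - 6) - 1*(-6) = (54/5 - 6) + 6 = 24/5 + 6 = 54/5 ≈ 10.800)
O³ = (54/5)³ = 157464/125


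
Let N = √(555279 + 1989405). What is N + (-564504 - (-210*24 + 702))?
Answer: -560166 + 2*√636171 ≈ -5.5857e+5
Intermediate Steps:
N = 2*√636171 (N = √2544684 = 2*√636171 ≈ 1595.2)
N + (-564504 - (-210*24 + 702)) = 2*√636171 + (-564504 - (-210*24 + 702)) = 2*√636171 + (-564504 - (-5040 + 702)) = 2*√636171 + (-564504 - 1*(-4338)) = 2*√636171 + (-564504 + 4338) = 2*√636171 - 560166 = -560166 + 2*√636171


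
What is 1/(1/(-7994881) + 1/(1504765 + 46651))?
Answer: 12403386301496/6443465 ≈ 1.9250e+6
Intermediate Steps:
1/(1/(-7994881) + 1/(1504765 + 46651)) = 1/(-1/7994881 + 1/1551416) = 1/(6443465/12403386301496) = 12403386301496/6443465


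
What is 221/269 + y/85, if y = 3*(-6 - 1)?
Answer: 13136/22865 ≈ 0.57450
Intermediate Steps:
y = -21 (y = 3*(-7) = -21)
221/269 + y/85 = 221/269 - 21/85 = 13136/22865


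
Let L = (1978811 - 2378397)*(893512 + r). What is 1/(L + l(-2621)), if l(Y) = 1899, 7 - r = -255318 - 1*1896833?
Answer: -1/1217007090721 ≈ -8.2169e-13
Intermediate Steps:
r = 2152158 (r = 7 - (-255318 - 1*1896833) = 7 - (-255318 - 1896833) = 7 - 1*(-2152151) = 7 + 2152151 = 2152158)
L = -1217007092620 (L = (1978811 - 2378397)*(893512 + 2152158) = -399586*3045670 = -1217007092620)
1/(L + l(-2621)) = 1/(-1217007092620 + 1899) = 1/(-1217007090721) = -1/1217007090721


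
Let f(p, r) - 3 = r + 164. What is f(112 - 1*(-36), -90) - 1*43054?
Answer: -42977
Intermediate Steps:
f(p, r) = 167 + r (f(p, r) = 3 + (r + 164) = 3 + (164 + r) = 167 + r)
f(112 - 1*(-36), -90) - 1*43054 = (167 - 90) - 1*43054 = 77 - 43054 = -42977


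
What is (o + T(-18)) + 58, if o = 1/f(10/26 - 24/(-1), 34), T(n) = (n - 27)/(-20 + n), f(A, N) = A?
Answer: 713427/12046 ≈ 59.225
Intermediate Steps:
T(n) = (-27 + n)/(-20 + n)
o = 13/317 (o = 1/(10/26 - 24/(-1)) = 1/(10*(1/26) - 24*(-1)) = 1/(5/13 + 24) = 1/(317/13) = 13/317 ≈ 0.041009)
(o + T(-18)) + 58 = (13/317 + (-27 - 18)/(-20 - 18)) + 58 = (13/317 - 45/(-38)) + 58 = (13/317 - 1/38*(-45)) + 58 = (13/317 + 45/38) + 58 = 14759/12046 + 58 = 713427/12046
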